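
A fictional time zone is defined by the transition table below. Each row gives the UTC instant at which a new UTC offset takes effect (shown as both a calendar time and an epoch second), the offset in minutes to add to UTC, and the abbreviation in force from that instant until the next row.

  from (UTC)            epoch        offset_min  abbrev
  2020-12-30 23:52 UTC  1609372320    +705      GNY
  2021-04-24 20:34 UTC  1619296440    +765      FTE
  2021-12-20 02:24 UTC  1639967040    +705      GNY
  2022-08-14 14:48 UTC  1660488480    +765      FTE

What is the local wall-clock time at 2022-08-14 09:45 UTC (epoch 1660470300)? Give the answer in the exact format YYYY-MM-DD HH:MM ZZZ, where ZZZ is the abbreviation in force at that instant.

Query: 2022-08-14 09:45 UTC
Rule 3/4 (GNY, +11:45): 2021-12-20 02:24 UTC ≤ query < 2022-08-14 14:48 UTC
9·60 + 45 + 705 = 1290 min
1290 = 0·1440 + 1290; 1290 = 21·60 + 30 → 21:30, same day
→ 2022-08-14 21:30 GNY

2022-08-14 21:30 GNY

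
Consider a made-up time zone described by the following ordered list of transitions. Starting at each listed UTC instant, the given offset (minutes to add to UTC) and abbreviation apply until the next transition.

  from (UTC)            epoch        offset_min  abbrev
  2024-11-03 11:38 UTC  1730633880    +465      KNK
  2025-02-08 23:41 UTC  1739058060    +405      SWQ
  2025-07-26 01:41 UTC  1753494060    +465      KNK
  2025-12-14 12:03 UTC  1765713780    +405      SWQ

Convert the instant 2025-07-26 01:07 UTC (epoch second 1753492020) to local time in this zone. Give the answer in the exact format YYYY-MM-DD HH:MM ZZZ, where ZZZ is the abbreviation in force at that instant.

Query: 2025-07-26 01:07 UTC
Rule 2/4 (SWQ, +06:45): 2025-02-08 23:41 UTC ≤ query < 2025-07-26 01:41 UTC
1·60 + 7 + 405 = 472 min
472 = 0·1440 + 472; 472 = 7·60 + 52 → 07:52, same day
→ 2025-07-26 07:52 SWQ

2025-07-26 07:52 SWQ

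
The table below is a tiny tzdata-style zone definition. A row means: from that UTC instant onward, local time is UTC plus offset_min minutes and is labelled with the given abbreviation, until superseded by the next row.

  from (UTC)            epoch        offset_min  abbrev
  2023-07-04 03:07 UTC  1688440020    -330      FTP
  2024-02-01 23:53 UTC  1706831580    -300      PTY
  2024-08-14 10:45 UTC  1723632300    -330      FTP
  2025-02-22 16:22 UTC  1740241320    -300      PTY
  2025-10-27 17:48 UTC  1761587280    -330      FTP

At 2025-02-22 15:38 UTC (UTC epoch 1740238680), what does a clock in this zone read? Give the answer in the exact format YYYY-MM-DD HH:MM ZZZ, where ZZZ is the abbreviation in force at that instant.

2025-02-22 10:08 FTP

Query: 2025-02-22 15:38 UTC
Rule 3/5 (FTP, -05:30): 2024-08-14 10:45 UTC ≤ query < 2025-02-22 16:22 UTC
15·60 + 38 - 330 = 608 min
608 = 0·1440 + 608; 608 = 10·60 + 8 → 10:08, same day
→ 2025-02-22 10:08 FTP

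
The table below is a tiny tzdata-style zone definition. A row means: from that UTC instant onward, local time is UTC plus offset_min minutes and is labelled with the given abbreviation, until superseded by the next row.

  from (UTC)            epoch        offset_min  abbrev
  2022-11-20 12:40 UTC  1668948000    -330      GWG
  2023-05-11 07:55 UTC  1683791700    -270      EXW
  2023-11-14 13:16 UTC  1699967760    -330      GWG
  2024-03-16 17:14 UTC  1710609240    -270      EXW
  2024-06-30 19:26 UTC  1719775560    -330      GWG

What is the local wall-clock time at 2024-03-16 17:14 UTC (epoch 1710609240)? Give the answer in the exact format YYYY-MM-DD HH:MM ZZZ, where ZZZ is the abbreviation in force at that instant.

2024-03-16 12:44 EXW

Query: 2024-03-16 17:14 UTC
Rule 4/5 (EXW, -04:30): 2024-03-16 17:14 UTC ≤ query < 2024-06-30 19:26 UTC
17·60 + 14 - 270 = 764 min
764 = 0·1440 + 764; 764 = 12·60 + 44 → 12:44, same day
→ 2024-03-16 12:44 EXW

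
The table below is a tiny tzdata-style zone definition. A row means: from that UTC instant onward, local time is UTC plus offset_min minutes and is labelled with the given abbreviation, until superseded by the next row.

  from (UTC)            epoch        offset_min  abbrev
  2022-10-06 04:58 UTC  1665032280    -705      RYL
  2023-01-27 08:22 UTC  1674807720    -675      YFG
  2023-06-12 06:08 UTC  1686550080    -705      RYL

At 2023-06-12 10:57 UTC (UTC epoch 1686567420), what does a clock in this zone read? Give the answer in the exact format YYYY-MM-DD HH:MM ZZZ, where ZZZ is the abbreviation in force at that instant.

Query: 2023-06-12 10:57 UTC
Rule 3/3 (RYL, -11:45): 2023-06-12 06:08 UTC ≤ query < +∞
10·60 + 57 - 705 = -48 min
-48 = -1·1440 + 1392; 1392 = 23·60 + 12 → 23:12, 2023-06-12 - 1 day = 2023-06-11
→ 2023-06-11 23:12 RYL

2023-06-11 23:12 RYL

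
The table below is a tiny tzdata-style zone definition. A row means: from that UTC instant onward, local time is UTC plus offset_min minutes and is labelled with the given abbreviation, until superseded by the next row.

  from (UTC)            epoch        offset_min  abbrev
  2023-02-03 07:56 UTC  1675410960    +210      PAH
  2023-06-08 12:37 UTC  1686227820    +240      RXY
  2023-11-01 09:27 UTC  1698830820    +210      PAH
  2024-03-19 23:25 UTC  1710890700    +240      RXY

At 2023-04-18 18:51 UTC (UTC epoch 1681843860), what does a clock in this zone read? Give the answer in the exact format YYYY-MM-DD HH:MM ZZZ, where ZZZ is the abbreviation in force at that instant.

Query: 2023-04-18 18:51 UTC
Rule 1/4 (PAH, +03:30): 2023-02-03 07:56 UTC ≤ query < 2023-06-08 12:37 UTC
18·60 + 51 + 210 = 1341 min
1341 = 0·1440 + 1341; 1341 = 22·60 + 21 → 22:21, same day
→ 2023-04-18 22:21 PAH

2023-04-18 22:21 PAH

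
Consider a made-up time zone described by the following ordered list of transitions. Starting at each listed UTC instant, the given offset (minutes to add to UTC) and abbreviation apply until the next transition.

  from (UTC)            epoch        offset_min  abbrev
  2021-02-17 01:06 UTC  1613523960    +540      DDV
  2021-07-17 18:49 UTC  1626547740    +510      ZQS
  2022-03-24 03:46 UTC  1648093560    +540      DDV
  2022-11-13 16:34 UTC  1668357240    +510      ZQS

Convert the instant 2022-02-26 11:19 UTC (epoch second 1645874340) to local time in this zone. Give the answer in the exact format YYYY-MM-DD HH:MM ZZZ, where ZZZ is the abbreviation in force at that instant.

Query: 2022-02-26 11:19 UTC
Rule 2/4 (ZQS, +08:30): 2021-07-17 18:49 UTC ≤ query < 2022-03-24 03:46 UTC
11·60 + 19 + 510 = 1189 min
1189 = 0·1440 + 1189; 1189 = 19·60 + 49 → 19:49, same day
→ 2022-02-26 19:49 ZQS

2022-02-26 19:49 ZQS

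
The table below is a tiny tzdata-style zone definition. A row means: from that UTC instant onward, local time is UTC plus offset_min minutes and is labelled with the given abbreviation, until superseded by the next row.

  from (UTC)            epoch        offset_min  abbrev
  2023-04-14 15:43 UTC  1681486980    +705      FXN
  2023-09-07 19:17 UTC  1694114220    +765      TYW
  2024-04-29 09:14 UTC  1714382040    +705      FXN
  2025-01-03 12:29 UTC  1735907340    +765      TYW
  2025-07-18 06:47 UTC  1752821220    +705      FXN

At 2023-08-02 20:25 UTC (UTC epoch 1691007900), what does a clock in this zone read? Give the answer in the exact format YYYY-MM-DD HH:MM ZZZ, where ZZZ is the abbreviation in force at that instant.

Query: 2023-08-02 20:25 UTC
Rule 1/5 (FXN, +11:45): 2023-04-14 15:43 UTC ≤ query < 2023-09-07 19:17 UTC
20·60 + 25 + 705 = 1930 min
1930 = 1·1440 + 490; 490 = 8·60 + 10 → 08:10, 2023-08-02 + 1 day = 2023-08-03
→ 2023-08-03 08:10 FXN

2023-08-03 08:10 FXN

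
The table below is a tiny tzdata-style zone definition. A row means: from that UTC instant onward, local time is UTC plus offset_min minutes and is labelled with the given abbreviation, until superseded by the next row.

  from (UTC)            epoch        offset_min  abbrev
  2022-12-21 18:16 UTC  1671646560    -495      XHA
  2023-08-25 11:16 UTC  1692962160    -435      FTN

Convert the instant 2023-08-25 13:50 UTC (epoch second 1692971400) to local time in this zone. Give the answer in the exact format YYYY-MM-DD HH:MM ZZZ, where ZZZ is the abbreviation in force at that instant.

2023-08-25 06:35 FTN

Query: 2023-08-25 13:50 UTC
Rule 2/2 (FTN, -07:15): 2023-08-25 11:16 UTC ≤ query < +∞
13·60 + 50 - 435 = 395 min
395 = 0·1440 + 395; 395 = 6·60 + 35 → 06:35, same day
→ 2023-08-25 06:35 FTN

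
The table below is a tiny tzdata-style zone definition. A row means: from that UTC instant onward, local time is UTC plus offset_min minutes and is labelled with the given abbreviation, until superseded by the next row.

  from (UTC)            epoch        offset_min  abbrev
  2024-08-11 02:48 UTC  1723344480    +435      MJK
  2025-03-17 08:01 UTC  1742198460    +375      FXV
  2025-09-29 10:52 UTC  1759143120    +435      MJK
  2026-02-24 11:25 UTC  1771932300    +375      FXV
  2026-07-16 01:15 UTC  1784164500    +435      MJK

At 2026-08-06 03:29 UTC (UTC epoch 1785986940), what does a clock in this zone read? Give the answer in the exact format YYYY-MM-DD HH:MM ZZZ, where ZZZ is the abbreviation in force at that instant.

Query: 2026-08-06 03:29 UTC
Rule 5/5 (MJK, +07:15): 2026-07-16 01:15 UTC ≤ query < +∞
3·60 + 29 + 435 = 644 min
644 = 0·1440 + 644; 644 = 10·60 + 44 → 10:44, same day
→ 2026-08-06 10:44 MJK

2026-08-06 10:44 MJK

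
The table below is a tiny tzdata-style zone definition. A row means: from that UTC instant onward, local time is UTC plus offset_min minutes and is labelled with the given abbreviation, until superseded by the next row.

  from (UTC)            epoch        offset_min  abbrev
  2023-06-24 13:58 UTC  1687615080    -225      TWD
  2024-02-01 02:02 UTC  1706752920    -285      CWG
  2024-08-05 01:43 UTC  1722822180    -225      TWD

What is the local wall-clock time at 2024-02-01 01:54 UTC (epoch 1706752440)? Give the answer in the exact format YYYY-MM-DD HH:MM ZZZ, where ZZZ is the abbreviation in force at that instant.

2024-01-31 22:09 TWD

Query: 2024-02-01 01:54 UTC
Rule 1/3 (TWD, -03:45): 2023-06-24 13:58 UTC ≤ query < 2024-02-01 02:02 UTC
1·60 + 54 - 225 = -111 min
-111 = -1·1440 + 1329; 1329 = 22·60 + 9 → 22:09, 2024-02-01 - 1 day = 2024-01-31
→ 2024-01-31 22:09 TWD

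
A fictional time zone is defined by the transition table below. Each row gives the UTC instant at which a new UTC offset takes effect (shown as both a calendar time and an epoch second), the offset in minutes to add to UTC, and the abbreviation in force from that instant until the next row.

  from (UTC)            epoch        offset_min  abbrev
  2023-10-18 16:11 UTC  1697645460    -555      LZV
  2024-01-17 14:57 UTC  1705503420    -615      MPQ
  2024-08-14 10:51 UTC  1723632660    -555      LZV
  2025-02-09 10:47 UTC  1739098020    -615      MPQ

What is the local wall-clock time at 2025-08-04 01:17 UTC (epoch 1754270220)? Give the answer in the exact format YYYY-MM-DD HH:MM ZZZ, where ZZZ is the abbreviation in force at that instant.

Query: 2025-08-04 01:17 UTC
Rule 4/4 (MPQ, -10:15): 2025-02-09 10:47 UTC ≤ query < +∞
1·60 + 17 - 615 = -538 min
-538 = -1·1440 + 902; 902 = 15·60 + 2 → 15:02, 2025-08-04 - 1 day = 2025-08-03
→ 2025-08-03 15:02 MPQ

2025-08-03 15:02 MPQ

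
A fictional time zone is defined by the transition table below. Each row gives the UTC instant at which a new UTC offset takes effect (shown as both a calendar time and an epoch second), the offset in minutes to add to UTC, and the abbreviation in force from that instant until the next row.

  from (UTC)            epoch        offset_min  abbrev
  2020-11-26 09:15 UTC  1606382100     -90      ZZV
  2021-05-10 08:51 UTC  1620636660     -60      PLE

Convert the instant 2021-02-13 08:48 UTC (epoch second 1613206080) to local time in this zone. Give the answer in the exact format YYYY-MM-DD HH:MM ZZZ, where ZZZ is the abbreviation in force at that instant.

Query: 2021-02-13 08:48 UTC
Rule 1/2 (ZZV, -01:30): 2020-11-26 09:15 UTC ≤ query < 2021-05-10 08:51 UTC
8·60 + 48 - 90 = 438 min
438 = 0·1440 + 438; 438 = 7·60 + 18 → 07:18, same day
→ 2021-02-13 07:18 ZZV

2021-02-13 07:18 ZZV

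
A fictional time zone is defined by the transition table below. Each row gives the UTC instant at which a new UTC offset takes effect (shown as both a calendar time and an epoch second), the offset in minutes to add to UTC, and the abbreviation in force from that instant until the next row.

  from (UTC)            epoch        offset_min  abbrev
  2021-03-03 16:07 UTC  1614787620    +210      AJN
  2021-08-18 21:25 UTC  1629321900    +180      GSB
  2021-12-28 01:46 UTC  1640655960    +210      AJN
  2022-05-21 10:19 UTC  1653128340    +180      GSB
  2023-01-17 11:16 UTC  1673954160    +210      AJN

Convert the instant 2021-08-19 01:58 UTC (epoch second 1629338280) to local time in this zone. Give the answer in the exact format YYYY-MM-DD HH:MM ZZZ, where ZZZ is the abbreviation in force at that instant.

2021-08-19 04:58 GSB

Query: 2021-08-19 01:58 UTC
Rule 2/5 (GSB, +03:00): 2021-08-18 21:25 UTC ≤ query < 2021-12-28 01:46 UTC
1·60 + 58 + 180 = 298 min
298 = 0·1440 + 298; 298 = 4·60 + 58 → 04:58, same day
→ 2021-08-19 04:58 GSB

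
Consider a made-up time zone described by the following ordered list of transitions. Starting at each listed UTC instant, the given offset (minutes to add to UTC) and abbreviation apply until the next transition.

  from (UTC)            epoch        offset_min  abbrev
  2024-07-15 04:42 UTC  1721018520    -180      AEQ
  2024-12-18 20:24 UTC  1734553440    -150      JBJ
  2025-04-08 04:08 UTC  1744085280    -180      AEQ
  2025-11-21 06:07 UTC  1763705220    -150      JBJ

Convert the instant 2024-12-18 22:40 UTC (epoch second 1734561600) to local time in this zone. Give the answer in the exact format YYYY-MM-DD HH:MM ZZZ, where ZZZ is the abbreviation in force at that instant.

Query: 2024-12-18 22:40 UTC
Rule 2/4 (JBJ, -02:30): 2024-12-18 20:24 UTC ≤ query < 2025-04-08 04:08 UTC
22·60 + 40 - 150 = 1210 min
1210 = 0·1440 + 1210; 1210 = 20·60 + 10 → 20:10, same day
→ 2024-12-18 20:10 JBJ

2024-12-18 20:10 JBJ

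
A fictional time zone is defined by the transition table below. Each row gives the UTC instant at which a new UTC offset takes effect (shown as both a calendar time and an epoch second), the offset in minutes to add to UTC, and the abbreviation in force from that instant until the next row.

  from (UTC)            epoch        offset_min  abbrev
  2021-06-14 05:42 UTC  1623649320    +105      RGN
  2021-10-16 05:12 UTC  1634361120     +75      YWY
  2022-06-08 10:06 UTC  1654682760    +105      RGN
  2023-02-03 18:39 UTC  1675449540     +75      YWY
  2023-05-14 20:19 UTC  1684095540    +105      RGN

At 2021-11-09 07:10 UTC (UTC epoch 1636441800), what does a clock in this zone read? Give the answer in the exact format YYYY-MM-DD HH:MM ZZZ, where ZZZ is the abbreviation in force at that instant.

Query: 2021-11-09 07:10 UTC
Rule 2/5 (YWY, +01:15): 2021-10-16 05:12 UTC ≤ query < 2022-06-08 10:06 UTC
7·60 + 10 + 75 = 505 min
505 = 0·1440 + 505; 505 = 8·60 + 25 → 08:25, same day
→ 2021-11-09 08:25 YWY

2021-11-09 08:25 YWY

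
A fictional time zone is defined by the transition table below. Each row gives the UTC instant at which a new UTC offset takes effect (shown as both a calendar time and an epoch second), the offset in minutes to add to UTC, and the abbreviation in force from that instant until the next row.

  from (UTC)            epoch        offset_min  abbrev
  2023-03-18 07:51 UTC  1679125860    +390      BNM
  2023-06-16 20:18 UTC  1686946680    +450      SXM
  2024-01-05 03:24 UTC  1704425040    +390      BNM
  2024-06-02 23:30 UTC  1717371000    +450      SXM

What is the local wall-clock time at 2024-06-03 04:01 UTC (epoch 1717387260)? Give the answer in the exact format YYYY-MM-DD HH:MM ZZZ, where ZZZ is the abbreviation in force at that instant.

2024-06-03 11:31 SXM

Query: 2024-06-03 04:01 UTC
Rule 4/4 (SXM, +07:30): 2024-06-02 23:30 UTC ≤ query < +∞
4·60 + 1 + 450 = 691 min
691 = 0·1440 + 691; 691 = 11·60 + 31 → 11:31, same day
→ 2024-06-03 11:31 SXM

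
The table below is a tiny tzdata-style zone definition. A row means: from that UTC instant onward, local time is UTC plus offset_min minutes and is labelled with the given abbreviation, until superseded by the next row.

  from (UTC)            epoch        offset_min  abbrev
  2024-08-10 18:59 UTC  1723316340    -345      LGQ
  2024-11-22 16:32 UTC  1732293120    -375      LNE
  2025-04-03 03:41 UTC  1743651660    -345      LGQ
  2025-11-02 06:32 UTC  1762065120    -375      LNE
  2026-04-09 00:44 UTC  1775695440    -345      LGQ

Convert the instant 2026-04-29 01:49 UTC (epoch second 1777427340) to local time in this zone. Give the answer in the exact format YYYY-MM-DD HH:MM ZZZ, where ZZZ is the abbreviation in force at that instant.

Query: 2026-04-29 01:49 UTC
Rule 5/5 (LGQ, -05:45): 2026-04-09 00:44 UTC ≤ query < +∞
1·60 + 49 - 345 = -236 min
-236 = -1·1440 + 1204; 1204 = 20·60 + 4 → 20:04, 2026-04-29 - 1 day = 2026-04-28
→ 2026-04-28 20:04 LGQ

2026-04-28 20:04 LGQ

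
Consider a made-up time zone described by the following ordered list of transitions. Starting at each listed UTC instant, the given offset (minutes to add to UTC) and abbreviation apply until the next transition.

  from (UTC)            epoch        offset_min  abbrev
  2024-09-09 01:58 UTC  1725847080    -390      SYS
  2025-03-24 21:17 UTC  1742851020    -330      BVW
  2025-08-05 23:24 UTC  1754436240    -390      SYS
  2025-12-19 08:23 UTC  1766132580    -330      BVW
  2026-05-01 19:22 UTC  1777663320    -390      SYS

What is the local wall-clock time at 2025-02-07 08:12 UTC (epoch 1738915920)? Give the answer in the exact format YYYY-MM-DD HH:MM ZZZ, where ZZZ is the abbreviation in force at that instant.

2025-02-07 01:42 SYS

Query: 2025-02-07 08:12 UTC
Rule 1/5 (SYS, -06:30): 2024-09-09 01:58 UTC ≤ query < 2025-03-24 21:17 UTC
8·60 + 12 - 390 = 102 min
102 = 0·1440 + 102; 102 = 1·60 + 42 → 01:42, same day
→ 2025-02-07 01:42 SYS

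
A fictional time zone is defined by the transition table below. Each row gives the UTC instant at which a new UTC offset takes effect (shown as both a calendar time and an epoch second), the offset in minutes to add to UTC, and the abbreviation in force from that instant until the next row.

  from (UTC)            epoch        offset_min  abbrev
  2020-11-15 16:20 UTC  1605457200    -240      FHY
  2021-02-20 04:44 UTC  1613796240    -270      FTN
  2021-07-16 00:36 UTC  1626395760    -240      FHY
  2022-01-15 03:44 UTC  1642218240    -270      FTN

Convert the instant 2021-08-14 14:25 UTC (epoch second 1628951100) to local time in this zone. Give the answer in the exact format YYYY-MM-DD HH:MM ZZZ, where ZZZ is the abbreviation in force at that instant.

2021-08-14 10:25 FHY

Query: 2021-08-14 14:25 UTC
Rule 3/4 (FHY, -04:00): 2021-07-16 00:36 UTC ≤ query < 2022-01-15 03:44 UTC
14·60 + 25 - 240 = 625 min
625 = 0·1440 + 625; 625 = 10·60 + 25 → 10:25, same day
→ 2021-08-14 10:25 FHY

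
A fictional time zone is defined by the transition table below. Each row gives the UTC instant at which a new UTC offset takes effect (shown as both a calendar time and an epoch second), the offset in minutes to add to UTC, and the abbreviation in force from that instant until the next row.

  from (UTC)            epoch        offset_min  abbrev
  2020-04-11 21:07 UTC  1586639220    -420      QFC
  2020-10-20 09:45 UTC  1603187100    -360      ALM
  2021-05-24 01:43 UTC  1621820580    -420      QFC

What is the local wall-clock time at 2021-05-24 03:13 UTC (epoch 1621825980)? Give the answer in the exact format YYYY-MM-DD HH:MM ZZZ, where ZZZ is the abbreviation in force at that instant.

Query: 2021-05-24 03:13 UTC
Rule 3/3 (QFC, -07:00): 2021-05-24 01:43 UTC ≤ query < +∞
3·60 + 13 - 420 = -227 min
-227 = -1·1440 + 1213; 1213 = 20·60 + 13 → 20:13, 2021-05-24 - 1 day = 2021-05-23
→ 2021-05-23 20:13 QFC

2021-05-23 20:13 QFC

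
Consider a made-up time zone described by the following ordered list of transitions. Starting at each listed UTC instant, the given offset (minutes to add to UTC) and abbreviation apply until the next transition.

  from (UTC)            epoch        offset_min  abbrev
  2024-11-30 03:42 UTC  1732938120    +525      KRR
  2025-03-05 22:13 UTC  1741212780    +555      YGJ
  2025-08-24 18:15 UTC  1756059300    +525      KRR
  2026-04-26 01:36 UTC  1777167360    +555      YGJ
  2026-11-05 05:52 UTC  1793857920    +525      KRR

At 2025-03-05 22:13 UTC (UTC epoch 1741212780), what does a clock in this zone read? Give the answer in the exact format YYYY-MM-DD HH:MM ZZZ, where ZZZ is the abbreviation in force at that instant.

Query: 2025-03-05 22:13 UTC
Rule 2/5 (YGJ, +09:15): 2025-03-05 22:13 UTC ≤ query < 2025-08-24 18:15 UTC
22·60 + 13 + 555 = 1888 min
1888 = 1·1440 + 448; 448 = 7·60 + 28 → 07:28, 2025-03-05 + 1 day = 2025-03-06
→ 2025-03-06 07:28 YGJ

2025-03-06 07:28 YGJ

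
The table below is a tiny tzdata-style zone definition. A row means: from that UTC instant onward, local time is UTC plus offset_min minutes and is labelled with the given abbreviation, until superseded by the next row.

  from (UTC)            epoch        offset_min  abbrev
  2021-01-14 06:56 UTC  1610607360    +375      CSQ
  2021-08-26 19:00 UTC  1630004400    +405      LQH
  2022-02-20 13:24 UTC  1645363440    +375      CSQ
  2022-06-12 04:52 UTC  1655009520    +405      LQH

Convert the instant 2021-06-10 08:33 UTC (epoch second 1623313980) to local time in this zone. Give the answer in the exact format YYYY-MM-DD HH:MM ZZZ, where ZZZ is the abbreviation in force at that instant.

Query: 2021-06-10 08:33 UTC
Rule 1/4 (CSQ, +06:15): 2021-01-14 06:56 UTC ≤ query < 2021-08-26 19:00 UTC
8·60 + 33 + 375 = 888 min
888 = 0·1440 + 888; 888 = 14·60 + 48 → 14:48, same day
→ 2021-06-10 14:48 CSQ

2021-06-10 14:48 CSQ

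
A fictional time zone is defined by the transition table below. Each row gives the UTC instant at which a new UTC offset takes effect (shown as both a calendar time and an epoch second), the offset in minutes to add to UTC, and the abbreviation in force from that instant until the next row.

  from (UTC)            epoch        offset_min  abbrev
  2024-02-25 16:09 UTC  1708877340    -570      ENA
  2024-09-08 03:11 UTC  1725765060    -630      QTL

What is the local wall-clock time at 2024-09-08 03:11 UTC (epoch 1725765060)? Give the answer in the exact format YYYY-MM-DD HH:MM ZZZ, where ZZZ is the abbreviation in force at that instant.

2024-09-07 16:41 QTL

Query: 2024-09-08 03:11 UTC
Rule 2/2 (QTL, -10:30): 2024-09-08 03:11 UTC ≤ query < +∞
3·60 + 11 - 630 = -439 min
-439 = -1·1440 + 1001; 1001 = 16·60 + 41 → 16:41, 2024-09-08 - 1 day = 2024-09-07
→ 2024-09-07 16:41 QTL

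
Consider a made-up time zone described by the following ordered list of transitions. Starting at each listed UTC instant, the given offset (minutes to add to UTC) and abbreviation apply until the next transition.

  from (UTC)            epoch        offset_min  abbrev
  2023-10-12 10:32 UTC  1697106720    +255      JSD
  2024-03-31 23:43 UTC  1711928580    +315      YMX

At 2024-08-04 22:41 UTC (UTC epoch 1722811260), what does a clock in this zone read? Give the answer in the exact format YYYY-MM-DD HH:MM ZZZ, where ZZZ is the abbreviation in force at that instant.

Query: 2024-08-04 22:41 UTC
Rule 2/2 (YMX, +05:15): 2024-03-31 23:43 UTC ≤ query < +∞
22·60 + 41 + 315 = 1676 min
1676 = 1·1440 + 236; 236 = 3·60 + 56 → 03:56, 2024-08-04 + 1 day = 2024-08-05
→ 2024-08-05 03:56 YMX

2024-08-05 03:56 YMX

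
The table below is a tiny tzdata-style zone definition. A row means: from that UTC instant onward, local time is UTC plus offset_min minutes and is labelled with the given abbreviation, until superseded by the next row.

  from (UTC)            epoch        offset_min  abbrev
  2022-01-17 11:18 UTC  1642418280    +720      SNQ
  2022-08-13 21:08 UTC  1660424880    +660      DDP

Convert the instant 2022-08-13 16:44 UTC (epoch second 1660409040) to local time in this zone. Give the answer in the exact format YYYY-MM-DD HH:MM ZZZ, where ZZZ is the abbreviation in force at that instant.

2022-08-14 04:44 SNQ

Query: 2022-08-13 16:44 UTC
Rule 1/2 (SNQ, +12:00): 2022-01-17 11:18 UTC ≤ query < 2022-08-13 21:08 UTC
16·60 + 44 + 720 = 1724 min
1724 = 1·1440 + 284; 284 = 4·60 + 44 → 04:44, 2022-08-13 + 1 day = 2022-08-14
→ 2022-08-14 04:44 SNQ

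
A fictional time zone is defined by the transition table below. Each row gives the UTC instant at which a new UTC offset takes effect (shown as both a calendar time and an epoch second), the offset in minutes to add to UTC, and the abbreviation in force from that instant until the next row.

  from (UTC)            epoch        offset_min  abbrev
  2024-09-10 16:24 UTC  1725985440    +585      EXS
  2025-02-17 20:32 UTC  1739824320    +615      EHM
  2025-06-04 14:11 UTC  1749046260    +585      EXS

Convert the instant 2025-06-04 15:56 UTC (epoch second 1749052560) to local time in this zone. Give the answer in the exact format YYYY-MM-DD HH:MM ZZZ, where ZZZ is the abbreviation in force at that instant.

Query: 2025-06-04 15:56 UTC
Rule 3/3 (EXS, +09:45): 2025-06-04 14:11 UTC ≤ query < +∞
15·60 + 56 + 585 = 1541 min
1541 = 1·1440 + 101; 101 = 1·60 + 41 → 01:41, 2025-06-04 + 1 day = 2025-06-05
→ 2025-06-05 01:41 EXS

2025-06-05 01:41 EXS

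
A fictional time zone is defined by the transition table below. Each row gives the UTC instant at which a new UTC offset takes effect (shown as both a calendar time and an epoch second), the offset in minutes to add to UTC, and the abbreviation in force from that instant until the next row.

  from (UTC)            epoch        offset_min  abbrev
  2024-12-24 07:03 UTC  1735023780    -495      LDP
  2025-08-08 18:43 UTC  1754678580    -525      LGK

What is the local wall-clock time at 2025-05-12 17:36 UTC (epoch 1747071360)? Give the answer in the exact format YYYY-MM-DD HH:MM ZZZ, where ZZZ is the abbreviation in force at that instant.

Query: 2025-05-12 17:36 UTC
Rule 1/2 (LDP, -08:15): 2024-12-24 07:03 UTC ≤ query < 2025-08-08 18:43 UTC
17·60 + 36 - 495 = 561 min
561 = 0·1440 + 561; 561 = 9·60 + 21 → 09:21, same day
→ 2025-05-12 09:21 LDP

2025-05-12 09:21 LDP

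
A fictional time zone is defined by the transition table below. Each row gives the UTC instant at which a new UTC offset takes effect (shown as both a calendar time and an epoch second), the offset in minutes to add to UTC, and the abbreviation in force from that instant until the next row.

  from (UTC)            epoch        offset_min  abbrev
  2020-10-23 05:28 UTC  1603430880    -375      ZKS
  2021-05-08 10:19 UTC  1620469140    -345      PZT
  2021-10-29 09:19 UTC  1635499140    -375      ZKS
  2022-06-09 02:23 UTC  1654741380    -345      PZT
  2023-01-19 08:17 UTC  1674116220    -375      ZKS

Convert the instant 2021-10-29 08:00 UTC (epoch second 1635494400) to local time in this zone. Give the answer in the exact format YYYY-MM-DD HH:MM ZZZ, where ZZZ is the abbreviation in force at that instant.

Query: 2021-10-29 08:00 UTC
Rule 2/5 (PZT, -05:45): 2021-05-08 10:19 UTC ≤ query < 2021-10-29 09:19 UTC
8·60 + 0 - 345 = 135 min
135 = 0·1440 + 135; 135 = 2·60 + 15 → 02:15, same day
→ 2021-10-29 02:15 PZT

2021-10-29 02:15 PZT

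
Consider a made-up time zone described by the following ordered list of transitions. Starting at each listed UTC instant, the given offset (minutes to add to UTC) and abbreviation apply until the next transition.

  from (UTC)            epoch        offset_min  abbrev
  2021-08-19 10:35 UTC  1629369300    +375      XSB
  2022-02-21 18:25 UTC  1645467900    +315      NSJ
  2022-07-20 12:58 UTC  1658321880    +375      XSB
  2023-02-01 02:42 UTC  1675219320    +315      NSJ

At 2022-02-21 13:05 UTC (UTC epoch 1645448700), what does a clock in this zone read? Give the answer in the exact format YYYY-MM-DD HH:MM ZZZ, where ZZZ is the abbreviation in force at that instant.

Query: 2022-02-21 13:05 UTC
Rule 1/4 (XSB, +06:15): 2021-08-19 10:35 UTC ≤ query < 2022-02-21 18:25 UTC
13·60 + 5 + 375 = 1160 min
1160 = 0·1440 + 1160; 1160 = 19·60 + 20 → 19:20, same day
→ 2022-02-21 19:20 XSB

2022-02-21 19:20 XSB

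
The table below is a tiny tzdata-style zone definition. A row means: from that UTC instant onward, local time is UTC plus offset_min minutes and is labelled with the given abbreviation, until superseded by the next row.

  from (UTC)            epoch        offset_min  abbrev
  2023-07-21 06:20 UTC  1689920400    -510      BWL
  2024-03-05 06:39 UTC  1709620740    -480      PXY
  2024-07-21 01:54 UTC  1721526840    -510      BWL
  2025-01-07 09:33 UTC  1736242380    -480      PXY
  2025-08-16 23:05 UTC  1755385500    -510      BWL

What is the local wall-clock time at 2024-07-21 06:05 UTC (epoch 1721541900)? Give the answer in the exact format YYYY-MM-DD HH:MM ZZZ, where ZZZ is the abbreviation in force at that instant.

Query: 2024-07-21 06:05 UTC
Rule 3/5 (BWL, -08:30): 2024-07-21 01:54 UTC ≤ query < 2025-01-07 09:33 UTC
6·60 + 5 - 510 = -145 min
-145 = -1·1440 + 1295; 1295 = 21·60 + 35 → 21:35, 2024-07-21 - 1 day = 2024-07-20
→ 2024-07-20 21:35 BWL

2024-07-20 21:35 BWL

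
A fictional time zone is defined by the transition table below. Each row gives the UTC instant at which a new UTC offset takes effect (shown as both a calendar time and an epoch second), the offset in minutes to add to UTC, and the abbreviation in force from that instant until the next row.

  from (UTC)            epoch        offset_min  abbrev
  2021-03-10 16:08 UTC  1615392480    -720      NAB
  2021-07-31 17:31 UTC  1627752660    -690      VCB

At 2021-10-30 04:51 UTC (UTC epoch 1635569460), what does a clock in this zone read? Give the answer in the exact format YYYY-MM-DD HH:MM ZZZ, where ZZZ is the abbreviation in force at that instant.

2021-10-29 17:21 VCB

Query: 2021-10-30 04:51 UTC
Rule 2/2 (VCB, -11:30): 2021-07-31 17:31 UTC ≤ query < +∞
4·60 + 51 - 690 = -399 min
-399 = -1·1440 + 1041; 1041 = 17·60 + 21 → 17:21, 2021-10-30 - 1 day = 2021-10-29
→ 2021-10-29 17:21 VCB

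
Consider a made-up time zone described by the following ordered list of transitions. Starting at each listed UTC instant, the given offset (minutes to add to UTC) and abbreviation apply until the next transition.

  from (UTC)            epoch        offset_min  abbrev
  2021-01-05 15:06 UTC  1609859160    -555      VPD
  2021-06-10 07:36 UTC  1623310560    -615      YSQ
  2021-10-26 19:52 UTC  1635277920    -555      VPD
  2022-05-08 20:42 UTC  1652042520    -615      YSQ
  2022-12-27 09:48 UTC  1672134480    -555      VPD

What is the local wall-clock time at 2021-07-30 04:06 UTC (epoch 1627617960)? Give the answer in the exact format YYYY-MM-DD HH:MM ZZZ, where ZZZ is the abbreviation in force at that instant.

2021-07-29 17:51 YSQ

Query: 2021-07-30 04:06 UTC
Rule 2/5 (YSQ, -10:15): 2021-06-10 07:36 UTC ≤ query < 2021-10-26 19:52 UTC
4·60 + 6 - 615 = -369 min
-369 = -1·1440 + 1071; 1071 = 17·60 + 51 → 17:51, 2021-07-30 - 1 day = 2021-07-29
→ 2021-07-29 17:51 YSQ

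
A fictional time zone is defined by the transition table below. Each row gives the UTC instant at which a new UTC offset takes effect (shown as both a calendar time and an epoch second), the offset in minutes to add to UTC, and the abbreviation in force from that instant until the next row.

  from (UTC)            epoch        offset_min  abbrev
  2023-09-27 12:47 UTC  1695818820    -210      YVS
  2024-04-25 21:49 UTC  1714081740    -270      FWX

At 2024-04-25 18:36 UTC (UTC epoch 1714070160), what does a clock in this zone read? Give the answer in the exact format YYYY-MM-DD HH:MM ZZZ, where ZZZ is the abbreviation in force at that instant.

2024-04-25 15:06 YVS

Query: 2024-04-25 18:36 UTC
Rule 1/2 (YVS, -03:30): 2023-09-27 12:47 UTC ≤ query < 2024-04-25 21:49 UTC
18·60 + 36 - 210 = 906 min
906 = 0·1440 + 906; 906 = 15·60 + 6 → 15:06, same day
→ 2024-04-25 15:06 YVS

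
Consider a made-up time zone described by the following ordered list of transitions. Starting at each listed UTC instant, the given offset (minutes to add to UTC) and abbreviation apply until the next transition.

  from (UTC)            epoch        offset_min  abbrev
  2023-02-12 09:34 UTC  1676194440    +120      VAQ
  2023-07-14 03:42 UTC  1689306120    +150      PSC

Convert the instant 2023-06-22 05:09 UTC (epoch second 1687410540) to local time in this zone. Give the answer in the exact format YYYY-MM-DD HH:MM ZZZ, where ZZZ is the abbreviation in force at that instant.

Query: 2023-06-22 05:09 UTC
Rule 1/2 (VAQ, +02:00): 2023-02-12 09:34 UTC ≤ query < 2023-07-14 03:42 UTC
5·60 + 9 + 120 = 429 min
429 = 0·1440 + 429; 429 = 7·60 + 9 → 07:09, same day
→ 2023-06-22 07:09 VAQ

2023-06-22 07:09 VAQ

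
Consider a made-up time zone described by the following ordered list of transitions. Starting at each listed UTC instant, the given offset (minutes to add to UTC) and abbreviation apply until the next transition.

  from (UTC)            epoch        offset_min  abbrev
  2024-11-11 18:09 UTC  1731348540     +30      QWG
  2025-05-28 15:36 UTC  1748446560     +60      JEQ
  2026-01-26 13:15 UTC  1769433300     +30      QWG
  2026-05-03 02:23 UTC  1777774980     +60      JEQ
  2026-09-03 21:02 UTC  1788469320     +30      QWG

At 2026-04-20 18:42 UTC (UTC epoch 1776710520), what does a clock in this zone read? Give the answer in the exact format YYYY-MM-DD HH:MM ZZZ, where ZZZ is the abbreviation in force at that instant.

2026-04-20 19:12 QWG

Query: 2026-04-20 18:42 UTC
Rule 3/5 (QWG, +00:30): 2026-01-26 13:15 UTC ≤ query < 2026-05-03 02:23 UTC
18·60 + 42 + 30 = 1152 min
1152 = 0·1440 + 1152; 1152 = 19·60 + 12 → 19:12, same day
→ 2026-04-20 19:12 QWG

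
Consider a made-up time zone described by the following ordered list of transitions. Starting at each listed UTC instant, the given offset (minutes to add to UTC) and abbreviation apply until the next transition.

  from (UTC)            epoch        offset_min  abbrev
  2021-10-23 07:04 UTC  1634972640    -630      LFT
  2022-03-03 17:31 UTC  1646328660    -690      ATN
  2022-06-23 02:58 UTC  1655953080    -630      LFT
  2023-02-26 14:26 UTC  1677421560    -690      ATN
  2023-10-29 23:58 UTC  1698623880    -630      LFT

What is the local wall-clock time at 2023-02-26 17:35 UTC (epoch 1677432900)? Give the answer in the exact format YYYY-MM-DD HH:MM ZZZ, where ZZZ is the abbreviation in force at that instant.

Query: 2023-02-26 17:35 UTC
Rule 4/5 (ATN, -11:30): 2023-02-26 14:26 UTC ≤ query < 2023-10-29 23:58 UTC
17·60 + 35 - 690 = 365 min
365 = 0·1440 + 365; 365 = 6·60 + 5 → 06:05, same day
→ 2023-02-26 06:05 ATN

2023-02-26 06:05 ATN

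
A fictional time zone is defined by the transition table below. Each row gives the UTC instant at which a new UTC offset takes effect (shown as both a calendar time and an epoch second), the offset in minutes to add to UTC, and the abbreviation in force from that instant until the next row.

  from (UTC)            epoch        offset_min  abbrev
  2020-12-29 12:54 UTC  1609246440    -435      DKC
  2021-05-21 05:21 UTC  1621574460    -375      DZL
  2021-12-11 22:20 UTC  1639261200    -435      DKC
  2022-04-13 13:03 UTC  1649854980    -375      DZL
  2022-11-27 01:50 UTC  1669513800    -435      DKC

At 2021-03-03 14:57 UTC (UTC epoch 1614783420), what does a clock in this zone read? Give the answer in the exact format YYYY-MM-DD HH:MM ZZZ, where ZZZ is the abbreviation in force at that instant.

Query: 2021-03-03 14:57 UTC
Rule 1/5 (DKC, -07:15): 2020-12-29 12:54 UTC ≤ query < 2021-05-21 05:21 UTC
14·60 + 57 - 435 = 462 min
462 = 0·1440 + 462; 462 = 7·60 + 42 → 07:42, same day
→ 2021-03-03 07:42 DKC

2021-03-03 07:42 DKC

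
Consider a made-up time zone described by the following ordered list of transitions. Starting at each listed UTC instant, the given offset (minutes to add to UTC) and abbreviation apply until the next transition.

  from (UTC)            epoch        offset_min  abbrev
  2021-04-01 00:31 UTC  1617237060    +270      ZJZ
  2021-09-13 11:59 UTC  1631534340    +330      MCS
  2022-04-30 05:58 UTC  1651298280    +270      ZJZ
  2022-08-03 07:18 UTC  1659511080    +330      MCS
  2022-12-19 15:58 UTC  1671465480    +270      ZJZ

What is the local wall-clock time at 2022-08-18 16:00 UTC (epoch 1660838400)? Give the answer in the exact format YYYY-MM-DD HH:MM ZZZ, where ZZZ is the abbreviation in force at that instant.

Query: 2022-08-18 16:00 UTC
Rule 4/5 (MCS, +05:30): 2022-08-03 07:18 UTC ≤ query < 2022-12-19 15:58 UTC
16·60 + 0 + 330 = 1290 min
1290 = 0·1440 + 1290; 1290 = 21·60 + 30 → 21:30, same day
→ 2022-08-18 21:30 MCS

2022-08-18 21:30 MCS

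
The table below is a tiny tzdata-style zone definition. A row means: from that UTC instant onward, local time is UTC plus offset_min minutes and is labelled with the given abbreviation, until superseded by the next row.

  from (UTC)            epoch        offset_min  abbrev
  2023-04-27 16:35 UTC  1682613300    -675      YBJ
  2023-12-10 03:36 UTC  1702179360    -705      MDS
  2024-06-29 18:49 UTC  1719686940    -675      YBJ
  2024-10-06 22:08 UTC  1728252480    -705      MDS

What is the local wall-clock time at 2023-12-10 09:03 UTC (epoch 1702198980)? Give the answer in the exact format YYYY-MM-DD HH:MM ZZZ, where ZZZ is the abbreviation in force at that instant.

Query: 2023-12-10 09:03 UTC
Rule 2/4 (MDS, -11:45): 2023-12-10 03:36 UTC ≤ query < 2024-06-29 18:49 UTC
9·60 + 3 - 705 = -162 min
-162 = -1·1440 + 1278; 1278 = 21·60 + 18 → 21:18, 2023-12-10 - 1 day = 2023-12-09
→ 2023-12-09 21:18 MDS

2023-12-09 21:18 MDS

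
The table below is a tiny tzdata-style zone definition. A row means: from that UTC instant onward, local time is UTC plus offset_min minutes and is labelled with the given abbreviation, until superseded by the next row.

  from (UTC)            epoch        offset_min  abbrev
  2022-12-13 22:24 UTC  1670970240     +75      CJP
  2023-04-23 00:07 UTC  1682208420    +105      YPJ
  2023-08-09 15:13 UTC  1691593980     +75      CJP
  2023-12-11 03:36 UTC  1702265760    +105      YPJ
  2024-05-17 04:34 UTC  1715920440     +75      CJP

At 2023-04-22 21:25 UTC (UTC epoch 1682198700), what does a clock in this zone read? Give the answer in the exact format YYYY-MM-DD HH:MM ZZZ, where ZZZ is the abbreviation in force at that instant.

2023-04-22 22:40 CJP

Query: 2023-04-22 21:25 UTC
Rule 1/5 (CJP, +01:15): 2022-12-13 22:24 UTC ≤ query < 2023-04-23 00:07 UTC
21·60 + 25 + 75 = 1360 min
1360 = 0·1440 + 1360; 1360 = 22·60 + 40 → 22:40, same day
→ 2023-04-22 22:40 CJP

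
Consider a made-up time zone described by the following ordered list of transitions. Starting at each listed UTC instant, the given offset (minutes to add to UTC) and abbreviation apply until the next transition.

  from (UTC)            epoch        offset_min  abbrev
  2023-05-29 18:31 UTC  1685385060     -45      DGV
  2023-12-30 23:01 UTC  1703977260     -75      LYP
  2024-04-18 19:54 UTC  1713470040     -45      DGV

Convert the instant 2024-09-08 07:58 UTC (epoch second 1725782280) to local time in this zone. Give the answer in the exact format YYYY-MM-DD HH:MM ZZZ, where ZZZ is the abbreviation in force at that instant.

Query: 2024-09-08 07:58 UTC
Rule 3/3 (DGV, -00:45): 2024-04-18 19:54 UTC ≤ query < +∞
7·60 + 58 - 45 = 433 min
433 = 0·1440 + 433; 433 = 7·60 + 13 → 07:13, same day
→ 2024-09-08 07:13 DGV

2024-09-08 07:13 DGV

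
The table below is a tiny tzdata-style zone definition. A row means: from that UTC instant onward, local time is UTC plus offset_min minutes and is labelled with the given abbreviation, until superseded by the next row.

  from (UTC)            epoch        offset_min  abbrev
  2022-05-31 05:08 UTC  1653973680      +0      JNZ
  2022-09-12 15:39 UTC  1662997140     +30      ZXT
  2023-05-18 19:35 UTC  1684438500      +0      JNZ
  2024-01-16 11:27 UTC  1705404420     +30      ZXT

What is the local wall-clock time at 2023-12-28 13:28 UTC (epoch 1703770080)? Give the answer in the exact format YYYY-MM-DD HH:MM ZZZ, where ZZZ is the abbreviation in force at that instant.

Query: 2023-12-28 13:28 UTC
Rule 3/4 (JNZ, +00:00): 2023-05-18 19:35 UTC ≤ query < 2024-01-16 11:27 UTC
13·60 + 28 + 0 = 808 min
808 = 0·1440 + 808; 808 = 13·60 + 28 → 13:28, same day
→ 2023-12-28 13:28 JNZ

2023-12-28 13:28 JNZ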